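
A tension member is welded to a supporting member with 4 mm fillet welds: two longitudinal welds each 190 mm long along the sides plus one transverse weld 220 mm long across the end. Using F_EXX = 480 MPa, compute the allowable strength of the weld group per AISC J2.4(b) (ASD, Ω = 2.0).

t_e = 0.707 × 4 = 2.828 mm.
R_nwl = 0.6 × 480 × 2.828 × 380 × 10⁻³ = 309.5 kN (longitudinal, 2 welds).
R_nwt = 0.6 × 480 × 2.828 × 220 × 10⁻³ = 179.2 kN (transverse, base value).
(i) R_nwl + R_nwt = 488.7 kN; (ii) 0.85 R_nwl + 1.5 R_nwt = 531.8 kN.
R_n = max = 531.8 kN [governs: (ii)]; R_n/Ω = 265.9 kN.

R_n/Ω ≈ 266 kN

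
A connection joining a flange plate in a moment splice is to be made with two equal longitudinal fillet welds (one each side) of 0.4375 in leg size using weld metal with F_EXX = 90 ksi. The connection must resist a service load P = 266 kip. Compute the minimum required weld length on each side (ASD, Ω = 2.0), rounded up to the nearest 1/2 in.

L = 16 in on each side

Throat t_e = 0.707 × 0.4375 = 0.3093 in.
r_n/Ω = (0.6 × 90 × 0.3093) / 2.0 = 8.351 kip/in.
L_req = P / (r_n/Ω) = 266 / 8.351 = 31.85 in total.
Per side: 31.85 / 2 = 15.93 in.
Round up → use L = 16 in on each side.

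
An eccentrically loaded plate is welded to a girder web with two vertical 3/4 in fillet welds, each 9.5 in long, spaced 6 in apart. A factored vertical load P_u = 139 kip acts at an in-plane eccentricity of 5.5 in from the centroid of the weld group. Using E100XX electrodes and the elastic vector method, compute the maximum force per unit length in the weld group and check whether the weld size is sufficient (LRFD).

E100XX → F_EXX = 100 ksi.
Total weld length L_w = 19 in. Treat welds as unit-width lines.
Polar moment about centroid: J = 2[d³/12 + d(b/2)²] = 2[9.5³/12 + 9.5×3²] = 313.9 in³.
Direct shear f_v = P/L_w = 139 / 19 = 7.316 kip/in (vertical).
Torsion M = P·e = 139 × 5.5 = 764.5 kip·in.
Critical point at (x, y) = (3, 4.75) from centroid. f_tx = M·y/J = 11.57 kip/in; f_ty = M·x/J = 7.307 kip/in.
Resultant f_max = √[f_tx² + (f_v + f_ty)²] = √[11.57² + (7.316 + 7.307)²] = 18.65 kip/in.
Capacity per unit length: φr_n = 0.75 × 0.6 × 100 × (0.707 × 0.75) = 23.86 kip/in.
18.65 ≤ 23.86 → adequate.

f_max ≈ 18.6 kip/in; adequate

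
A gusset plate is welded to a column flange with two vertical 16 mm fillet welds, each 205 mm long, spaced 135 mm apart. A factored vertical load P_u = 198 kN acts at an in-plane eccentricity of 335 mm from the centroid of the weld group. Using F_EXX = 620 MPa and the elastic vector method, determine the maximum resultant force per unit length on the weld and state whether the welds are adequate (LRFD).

Total weld length L_w = 410 mm. Treat welds as unit-width lines.
Polar moment about centroid: J = 2[d³/12 + d(b/2)²] = 2[205³/12 + 205×67.5²] = 3304000 mm³.
Direct shear f_v = P/L_w = 198×10³ / 410 = 482.9 N/mm (vertical).
Torsion M = P·e = 198×10³ × 335 = 66330000 N·mm.
Critical point at (x, y) = (67.5, 102.5) from centroid. f_tx = M·y/J = 2058 N/mm; f_ty = M·x/J = 1355 N/mm.
Resultant f_max = √[f_tx² + (f_v + f_ty)²] = √[2058² + (482.9 + 1355)²] = 2759 N/mm.
Capacity per unit length: φr_n = 0.75 × 0.6 × 620 × (0.707 × 16) = 3156 N/mm.
2759 ≤ 3156 → adequate.

f_max ≈ 2760 N/mm; adequate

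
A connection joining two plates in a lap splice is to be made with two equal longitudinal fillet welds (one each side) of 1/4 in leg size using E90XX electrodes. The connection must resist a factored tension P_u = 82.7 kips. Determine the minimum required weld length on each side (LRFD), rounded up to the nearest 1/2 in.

L = 6 in on each side

E90XX → F_EXX = 90 ksi.
Throat t_e = 0.707 × 0.25 = 0.1767 in.
φr_n = 0.75 × 0.6 × 90 × 0.1767 = 7.158 kips/in.
L_req = P_u / φr_n = 82.7 / 7.158 = 11.55 in total.
Per side: 11.55 / 2 = 5.776 in.
Round up → use L = 6 in on each side.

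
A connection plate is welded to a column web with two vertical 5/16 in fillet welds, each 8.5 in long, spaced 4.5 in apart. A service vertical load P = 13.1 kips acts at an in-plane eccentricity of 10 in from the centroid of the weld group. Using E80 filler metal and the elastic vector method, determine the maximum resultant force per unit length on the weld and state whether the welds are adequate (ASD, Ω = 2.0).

f_max ≈ 3.77 kip/in; adequate

E80XX → F_EXX = 80 ksi.
Total weld length L_w = 17 in. Treat welds as unit-width lines.
Polar moment about centroid: J = 2[d³/12 + d(b/2)²] = 2[8.5³/12 + 8.5×2.25²] = 188.4 in³.
Direct shear f_v = P/L_w = 13.1 / 17 = 0.7706 kip/in (vertical).
Torsion M = P·e = 13.1 × 10 = 131 kip·in.
Critical point at (x, y) = (2.25, 4.25) from centroid. f_tx = M·y/J = 2.955 kip/in; f_ty = M·x/J = 1.564 kip/in.
Resultant f_max = √[f_tx² + (f_v + f_ty)²] = √[2.955² + (0.7706 + 1.564)²] = 3.766 kip/in.
Capacity per unit length: r_n/Ω = (1/2.0) × 0.6 × 80 × (0.707 × 0.3125) = 5.302 kip/in.
3.766 ≤ 5.302 → adequate.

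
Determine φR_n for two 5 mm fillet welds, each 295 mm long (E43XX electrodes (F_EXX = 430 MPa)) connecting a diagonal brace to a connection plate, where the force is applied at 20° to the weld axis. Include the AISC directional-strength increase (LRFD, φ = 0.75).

φR_n ≈ 444 kN

t_e = 0.707 × 5 = 3.535 mm; A_we = 3.535 × 590 = 2086 mm².
Directional factor: 1.0 + 0.5 sin^1.5(20°) = 1.1.
F_nw = 0.6 × 430 × 1.1 = 283.8 MPa.
φR_n = 0.75 × 283.8 × 2086 × 10⁻³ = 443.9 kN.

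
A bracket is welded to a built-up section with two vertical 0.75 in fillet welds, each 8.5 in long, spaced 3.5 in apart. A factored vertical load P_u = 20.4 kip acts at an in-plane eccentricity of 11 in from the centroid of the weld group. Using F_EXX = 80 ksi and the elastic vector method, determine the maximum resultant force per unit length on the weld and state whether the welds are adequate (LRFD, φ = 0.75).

Total weld length L_w = 17 in. Treat welds as unit-width lines.
Polar moment about centroid: J = 2[d³/12 + d(b/2)²] = 2[8.5³/12 + 8.5×1.75²] = 154.4 in³.
Direct shear f_v = P/L_w = 20.4 / 17 = 1.2 kip/in (vertical).
Torsion M = P·e = 20.4 × 11 = 224.4 kip·in.
Critical point at (x, y) = (1.75, 4.25) from centroid. f_tx = M·y/J = 6.176 kip/in; f_ty = M·x/J = 2.543 kip/in.
Resultant f_max = √[f_tx² + (f_v + f_ty)²] = √[6.176² + (1.2 + 2.543)²] = 7.222 kip/in.
Capacity per unit length: φr_n = 0.75 × 0.6 × 80 × (0.707 × 0.75) = 19.09 kip/in.
7.222 ≤ 19.09 → adequate.

f_max ≈ 7.22 kip/in; adequate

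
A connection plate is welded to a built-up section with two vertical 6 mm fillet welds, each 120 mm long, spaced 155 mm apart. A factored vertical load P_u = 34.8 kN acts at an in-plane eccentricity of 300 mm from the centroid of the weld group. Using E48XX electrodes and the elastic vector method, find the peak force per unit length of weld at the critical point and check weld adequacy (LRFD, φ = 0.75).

E48XX → F_EXX = 480 MPa.
Total weld length L_w = 240 mm. Treat welds as unit-width lines.
Polar moment about centroid: J = 2[d³/12 + d(b/2)²] = 2[120³/12 + 120×77.5²] = 1730000 mm³.
Direct shear f_v = P/L_w = 34.8×10³ / 240 = 145 N/mm (vertical).
Torsion M = P·e = 34.8×10³ × 300 = 10440000 N·mm.
Critical point at (x, y) = (77.5, 60) from centroid. f_tx = M·y/J = 362.2 N/mm; f_ty = M·x/J = 467.8 N/mm.
Resultant f_max = √[f_tx² + (f_v + f_ty)²] = √[362.2² + (145 + 467.8)²] = 711.9 N/mm.
Capacity per unit length: φr_n = 0.75 × 0.6 × 480 × (0.707 × 6) = 916.3 N/mm.
711.9 ≤ 916.3 → adequate.

f_max ≈ 712 N/mm; adequate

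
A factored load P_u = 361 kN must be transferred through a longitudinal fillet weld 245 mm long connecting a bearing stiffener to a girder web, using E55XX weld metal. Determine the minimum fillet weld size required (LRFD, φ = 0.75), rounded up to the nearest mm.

E55XX → F_EXX = 550 MPa.
Total weld length L = 245 mm.
Required throat t_e = P_u / (φ × 0.6 F_EXX × L) = 361 / (0.75 × 0.6 × 550 × 245 × 10⁻³) = 5.953 mm.
Required leg w = t_e / 0.707 = 8.421 mm → use 9 mm.

w = 9 mm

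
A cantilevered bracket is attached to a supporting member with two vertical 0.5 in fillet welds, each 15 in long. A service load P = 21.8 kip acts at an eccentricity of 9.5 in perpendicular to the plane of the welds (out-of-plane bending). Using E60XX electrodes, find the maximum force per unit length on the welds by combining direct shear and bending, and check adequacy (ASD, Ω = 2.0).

E60XX → F_EXX = 60 ksi.
L_w = 2 × 15 = 30 in; section modulus (unit throat) S = 2 × L²/6 = 75 in².
Direct shear f_v = P/L_w = 21.8/30 = 0.7267 kip/in.
Moment M = P × e = 21.8 × 9.5 = 207.1 kip·in; bending f_b = M/S = 2.761 kip/in.
f_max = √(f_v² + f_b²) = √(0.7267² + 2.761²) = 2.855 kip/in.
r_n/Ω = (1/2.0) × 0.6 × 60 × (0.707 × 0.5) = 6.363 kip/in → adequate.

f_max ≈ 2.86 kip/in; adequate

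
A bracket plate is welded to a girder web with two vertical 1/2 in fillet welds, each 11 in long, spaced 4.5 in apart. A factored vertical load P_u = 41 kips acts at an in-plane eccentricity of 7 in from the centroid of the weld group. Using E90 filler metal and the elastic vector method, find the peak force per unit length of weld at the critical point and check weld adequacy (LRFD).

f_max ≈ 6.07 kip/in; adequate

E90XX → F_EXX = 90 ksi.
Total weld length L_w = 22 in. Treat welds as unit-width lines.
Polar moment about centroid: J = 2[d³/12 + d(b/2)²] = 2[11³/12 + 11×2.25²] = 333.2 in³.
Direct shear f_v = P/L_w = 41 / 22 = 1.864 kip/in (vertical).
Torsion M = P·e = 41 × 7 = 287 kip·in.
Critical point at (x, y) = (2.25, 5.5) from centroid. f_tx = M·y/J = 4.737 kip/in; f_ty = M·x/J = 1.938 kip/in.
Resultant f_max = √[f_tx² + (f_v + f_ty)²] = √[4.737² + (1.864 + 1.938)²] = 6.074 kip/in.
Capacity per unit length: φr_n = 0.75 × 0.6 × 90 × (0.707 × 0.5) = 14.32 kip/in.
6.074 ≤ 14.32 → adequate.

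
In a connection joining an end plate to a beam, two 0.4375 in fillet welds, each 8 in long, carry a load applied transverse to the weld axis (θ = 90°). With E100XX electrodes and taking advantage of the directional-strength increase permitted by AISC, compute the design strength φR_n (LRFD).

φR_n ≈ 334 kips

E100XX → F_EXX = 100 ksi.
t_e = 0.707 × 0.4375 = 0.3093 in; A_we = 0.3093 × 16 = 4.949 in².
Directional factor: 1.0 + 0.5 sin^1.5(90°) = 1.5.
F_nw = 0.6 × 100 × 1.5 = 90 ksi.
φR_n = 0.75 × 90 × 4.949 = 334.1 kips.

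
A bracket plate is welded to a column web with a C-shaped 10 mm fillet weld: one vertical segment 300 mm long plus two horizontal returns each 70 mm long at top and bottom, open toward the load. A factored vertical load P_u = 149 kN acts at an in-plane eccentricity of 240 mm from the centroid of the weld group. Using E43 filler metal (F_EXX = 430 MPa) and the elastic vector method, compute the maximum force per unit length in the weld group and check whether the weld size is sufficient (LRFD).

f_max ≈ 1200 N/mm; adequate

Total weld length L_w = 440 mm. Treat welds as unit-width lines.
Centroid: x̄ = 2×70×35 / 440 = 11.14 mm from the vertical weld.
Polar moment about centroid: J = I_x + I_y = [300³/12 + 2×70×150²] + [300×11.14² + 2(70³/12 + 70×23.86²)] = 5574000 mm³.
Direct shear f_v = P/L_w = 149×10³ / 440 = 338.6 N/mm (vertical).
Torsion M = P·e = 149×10³ × 240 = 35760000 N·mm.
Critical point at (x, y) = (58.86, 150) from centroid. f_tx = M·y/J = 962.3 N/mm; f_ty = M·x/J = 377.6 N/mm.
Resultant f_max = √[f_tx² + (f_v + f_ty)²] = √[962.3² + (338.6 + 377.6)²] = 1200 N/mm.
Capacity per unit length: φr_n = 0.75 × 0.6 × 430 × (0.707 × 10) = 1368 N/mm.
1200 ≤ 1368 → adequate.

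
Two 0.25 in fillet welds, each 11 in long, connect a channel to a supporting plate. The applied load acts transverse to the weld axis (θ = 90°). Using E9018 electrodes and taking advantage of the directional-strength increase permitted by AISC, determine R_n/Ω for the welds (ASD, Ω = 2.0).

R_n/Ω ≈ 157 kip

E90XX → F_EXX = 90 ksi.
t_e = 0.707 × 0.25 = 0.1767 in; A_we = 0.1767 × 22 = 3.888 in².
Directional factor: 1.0 + 0.5 sin^1.5(90°) = 1.5.
F_nw = 0.6 × 90 × 1.5 = 81 ksi.
R_n/Ω = (81 × 3.888) / 2.0 = 157.5 kip.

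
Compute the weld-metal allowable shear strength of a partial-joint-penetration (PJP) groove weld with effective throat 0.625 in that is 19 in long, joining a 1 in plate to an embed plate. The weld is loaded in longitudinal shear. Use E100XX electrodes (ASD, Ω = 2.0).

E100XX → F_EXX = 100 ksi.
Effective throat (given) t_e = 0.625 in.
A_we = 0.625 × 19 = 11.88 in².
F_nw = 0.6 F_EXX = 60 ksi.
R_n/Ω = (60 × 11.88) / 2.0 = 356.2 kips.

R_n/Ω ≈ 356 kips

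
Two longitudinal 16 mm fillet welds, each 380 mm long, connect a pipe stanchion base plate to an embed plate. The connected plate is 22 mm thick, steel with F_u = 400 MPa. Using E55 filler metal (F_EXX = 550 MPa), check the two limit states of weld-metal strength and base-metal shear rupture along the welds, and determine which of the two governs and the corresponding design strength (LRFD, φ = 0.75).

φR_n ≈ 2130 kN (weld metal governs)

t_e = 0.707 × 16 = 11.31 mm; L = 760 mm.
Weld metal: φR_n = 0.75 × 0.6 × 550 × 11.31 × 760 × 10⁻³ = 2128 kN.
Base metal (shear rupture): φR_n = 0.75 × 0.6 × 400 × 22 × 760 × 10⁻³ = 3010 kN.
Governing: weld metal.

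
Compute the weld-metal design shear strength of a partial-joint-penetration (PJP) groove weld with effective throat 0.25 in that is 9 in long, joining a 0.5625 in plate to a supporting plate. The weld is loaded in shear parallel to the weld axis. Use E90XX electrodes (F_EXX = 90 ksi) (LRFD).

φR_n ≈ 91.1 kip

Effective throat (given) t_e = 0.25 in.
A_we = 0.25 × 9 = 2.25 in².
F_nw = 0.6 F_EXX = 54 ksi.
φR_n = 0.75 × 54 × 2.25 = 91.12 kip.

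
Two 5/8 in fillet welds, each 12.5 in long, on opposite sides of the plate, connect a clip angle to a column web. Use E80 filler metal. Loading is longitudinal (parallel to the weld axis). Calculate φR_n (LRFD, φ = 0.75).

φR_n ≈ 398 kip

E80XX → F_EXX = 80 ksi.
Effective throat t_e = 0.707 × 0.625 = 0.4419 in.
Total length L = 25 in; A_we = 0.4419 × 25 = 11.05 in².
F_nw = 0.6 F_EXX = 0.6 × 80 = 48 ksi.
φR_n = 0.75 × 48 × 11.05 = 397.7 kip.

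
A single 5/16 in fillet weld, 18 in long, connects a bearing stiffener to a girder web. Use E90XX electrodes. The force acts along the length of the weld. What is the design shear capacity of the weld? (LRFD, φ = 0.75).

E90XX → F_EXX = 90 ksi.
Effective throat t_e = 0.707 × 0.3125 = 0.2209 in.
Total length L = 18 in; A_we = 0.2209 × 18 = 3.977 in².
F_nw = 0.6 F_EXX = 0.6 × 90 = 54 ksi.
φR_n = 0.75 × 54 × 3.977 = 161.1 kip.

φR_n ≈ 161 kip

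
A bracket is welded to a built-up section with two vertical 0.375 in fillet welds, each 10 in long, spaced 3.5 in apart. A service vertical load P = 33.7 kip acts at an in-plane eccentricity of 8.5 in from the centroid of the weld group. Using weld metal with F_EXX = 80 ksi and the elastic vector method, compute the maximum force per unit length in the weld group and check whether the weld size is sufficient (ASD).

Total weld length L_w = 20 in. Treat welds as unit-width lines.
Polar moment about centroid: J = 2[d³/12 + d(b/2)²] = 2[10³/12 + 10×1.75²] = 227.9 in³.
Direct shear f_v = P/L_w = 33.7 / 20 = 1.685 kip/in (vertical).
Torsion M = P·e = 33.7 × 8.5 = 286.45 kip·in.
Critical point at (x, y) = (1.75, 5) from centroid. f_tx = M·y/J = 6.284 kip/in; f_ty = M·x/J = 2.199 kip/in.
Resultant f_max = √[f_tx² + (f_v + f_ty)²] = √[6.284² + (1.685 + 2.199)²] = 7.388 kip/in.
Capacity per unit length: r_n/Ω = (1/2.0) × 0.6 × 80 × (0.707 × 0.375) = 6.363 kip/in.
7.388 > 6.363 → NOT adequate.

f_max ≈ 7.39 kip/in; NOT adequate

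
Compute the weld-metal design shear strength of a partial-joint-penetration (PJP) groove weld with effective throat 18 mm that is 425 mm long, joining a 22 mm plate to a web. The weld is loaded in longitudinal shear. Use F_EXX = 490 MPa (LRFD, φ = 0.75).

φR_n ≈ 1690 kN

Effective throat (given) t_e = 18 mm.
A_we = 18 × 425 = 7650 mm².
F_nw = 0.6 F_EXX = 294 MPa.
φR_n = 0.75 × 294 × 7650 × 10⁻³ = 1687 kN.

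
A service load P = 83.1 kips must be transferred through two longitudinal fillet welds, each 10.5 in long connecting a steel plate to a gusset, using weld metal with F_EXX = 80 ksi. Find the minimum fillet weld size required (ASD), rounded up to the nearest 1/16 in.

Total weld length L = 21 in.
Required throat t_e = P × Ω / (0.6 F_EXX × L) = 83.1 × 2.0 / (0.6 × 80 × 21) = 0.1649 in.
Required leg w = t_e / 0.707 = 0.2332 in → use 1/4 in.

w = 1/4 in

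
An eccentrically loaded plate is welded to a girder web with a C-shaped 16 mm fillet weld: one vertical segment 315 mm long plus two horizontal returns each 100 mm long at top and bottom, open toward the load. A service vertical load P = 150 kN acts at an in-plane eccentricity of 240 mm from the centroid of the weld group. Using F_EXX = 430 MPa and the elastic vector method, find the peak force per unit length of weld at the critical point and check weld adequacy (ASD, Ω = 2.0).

f_max ≈ 961 N/mm; adequate

Total weld length L_w = 515 mm. Treat welds as unit-width lines.
Centroid: x̄ = 2×100×50 / 515 = 19.42 mm from the vertical weld.
Polar moment about centroid: J = I_x + I_y = [315³/12 + 2×100×157.5²] + [315×19.42² + 2(100³/12 + 100×30.58²)] = 8038000 mm³.
Direct shear f_v = P/L_w = 150×10³ / 515 = 291.3 N/mm (vertical).
Torsion M = P·e = 150×10³ × 240 = 36000000 N·mm.
Critical point at (x, y) = (80.58, 157.5) from centroid. f_tx = M·y/J = 705.4 N/mm; f_ty = M·x/J = 360.9 N/mm.
Resultant f_max = √[f_tx² + (f_v + f_ty)²] = √[705.4² + (291.3 + 360.9)²] = 960.6 N/mm.
Capacity per unit length: r_n/Ω = (1/2.0) × 0.6 × 430 × (0.707 × 16) = 1459 N/mm.
960.6 ≤ 1459 → adequate.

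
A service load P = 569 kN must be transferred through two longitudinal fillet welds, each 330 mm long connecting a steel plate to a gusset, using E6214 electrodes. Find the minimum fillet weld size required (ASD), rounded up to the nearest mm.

w = 7 mm

E62XX → F_EXX = 620 MPa.
Total weld length L = 660 mm.
Required throat t_e = P × Ω / (0.6 F_EXX × L) = 569 × 2.0 / (0.6 × 620 × 660 × 10⁻³) = 4.635 mm.
Required leg w = t_e / 0.707 = 6.556 mm → use 7 mm.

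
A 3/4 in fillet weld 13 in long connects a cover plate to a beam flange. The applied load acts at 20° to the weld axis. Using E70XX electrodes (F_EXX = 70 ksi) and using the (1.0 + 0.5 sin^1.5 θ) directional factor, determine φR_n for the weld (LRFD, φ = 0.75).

φR_n ≈ 239 kips

t_e = 0.707 × 0.75 = 0.5302 in; A_we = 0.5302 × 13 = 6.893 in².
Directional factor: 1.0 + 0.5 sin^1.5(20°) = 1.1.
F_nw = 0.6 × 70 × 1.1 = 46.2 ksi.
φR_n = 0.75 × 46.2 × 6.893 = 238.9 kips.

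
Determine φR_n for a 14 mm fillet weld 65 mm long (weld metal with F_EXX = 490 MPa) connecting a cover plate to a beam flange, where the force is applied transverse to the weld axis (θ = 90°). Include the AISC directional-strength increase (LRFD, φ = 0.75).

φR_n ≈ 213 kN

t_e = 0.707 × 14 = 9.898 mm; A_we = 9.898 × 65 = 643.4 mm².
Directional factor: 1.0 + 0.5 sin^1.5(90°) = 1.5.
F_nw = 0.6 × 490 × 1.5 = 441 MPa.
φR_n = 0.75 × 441 × 643.4 × 10⁻³ = 212.8 kN.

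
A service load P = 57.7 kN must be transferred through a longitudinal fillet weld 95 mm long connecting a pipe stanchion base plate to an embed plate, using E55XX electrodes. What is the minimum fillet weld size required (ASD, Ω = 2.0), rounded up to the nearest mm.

E55XX → F_EXX = 550 MPa.
Total weld length L = 95 mm.
Required throat t_e = P × Ω / (0.6 F_EXX × L) = 57.7 × 2.0 / (0.6 × 550 × 95 × 10⁻³) = 3.681 mm.
Required leg w = t_e / 0.707 = 5.207 mm → use 6 mm.

w = 6 mm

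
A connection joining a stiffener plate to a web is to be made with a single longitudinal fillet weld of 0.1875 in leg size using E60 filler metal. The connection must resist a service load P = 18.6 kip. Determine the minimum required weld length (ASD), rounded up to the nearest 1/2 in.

E60XX → F_EXX = 60 ksi.
Throat t_e = 0.707 × 0.1875 = 0.1326 in.
r_n/Ω = (0.6 × 60 × 0.1326) / 2.0 = 2.386 kip/in.
L_req = P / (r_n/Ω) = 18.6 / 2.386 = 7.795 in total.
Round up → use L = 8 in.

L = 8 in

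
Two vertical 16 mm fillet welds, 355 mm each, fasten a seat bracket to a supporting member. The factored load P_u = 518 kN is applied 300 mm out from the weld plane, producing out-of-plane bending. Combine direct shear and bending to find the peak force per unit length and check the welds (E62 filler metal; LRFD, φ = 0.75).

f_max ≈ 3770 N/mm; NOT adequate

E62XX → F_EXX = 620 MPa.
L_w = 2 × 355 = 710 mm; section modulus (unit throat) S = 2 × L²/6 = 42010 mm².
Direct shear f_v = P/L_w = 518×10³/710 = 729.6 N/mm.
Moment M = P × e = 518×10³ × 300 = 155400000 N·mm; bending f_b = M/S = 3699 N/mm.
f_max = √(f_v² + f_b²) = √(729.6² + 3699²) = 3771 N/mm.
φr_n = 0.75 × 0.6 × 620 × (0.707 × 16) = 3156 N/mm → NOT adequate.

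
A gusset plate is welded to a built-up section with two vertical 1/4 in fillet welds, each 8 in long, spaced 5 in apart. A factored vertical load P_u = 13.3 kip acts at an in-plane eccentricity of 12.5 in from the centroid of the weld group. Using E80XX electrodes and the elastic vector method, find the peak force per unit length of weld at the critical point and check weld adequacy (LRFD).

E80XX → F_EXX = 80 ksi.
Total weld length L_w = 16 in. Treat welds as unit-width lines.
Polar moment about centroid: J = 2[d³/12 + d(b/2)²] = 2[8³/12 + 8×2.5²] = 185.3 in³.
Direct shear f_v = P/L_w = 13.3 / 16 = 0.8313 kip/in (vertical).
Torsion M = P·e = 13.3 × 12.5 = 166.25 kip·in.
Critical point at (x, y) = (2.5, 4) from centroid. f_tx = M·y/J = 3.588 kip/in; f_ty = M·x/J = 2.243 kip/in.
Resultant f_max = √[f_tx² + (f_v + f_ty)²] = √[3.588² + (0.8313 + 2.243)²] = 4.725 kip/in.
Capacity per unit length: φr_n = 0.75 × 0.6 × 80 × (0.707 × 0.25) = 6.363 kip/in.
4.725 ≤ 6.363 → adequate.

f_max ≈ 4.72 kip/in; adequate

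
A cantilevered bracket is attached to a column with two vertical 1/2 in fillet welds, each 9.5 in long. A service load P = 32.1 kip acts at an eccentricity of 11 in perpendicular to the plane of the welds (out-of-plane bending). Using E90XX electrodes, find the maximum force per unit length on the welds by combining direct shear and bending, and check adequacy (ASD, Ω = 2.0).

f_max ≈ 11.9 kip/in; NOT adequate

E90XX → F_EXX = 90 ksi.
L_w = 2 × 9.5 = 19 in; section modulus (unit throat) S = 2 × L²/6 = 30.08 in².
Direct shear f_v = P/L_w = 32.1/19 = 1.689 kip/in.
Moment M = P × e = 32.1 × 11 = 353.1 kip·in; bending f_b = M/S = 11.74 kip/in.
f_max = √(f_v² + f_b²) = √(1.689² + 11.74²) = 11.86 kip/in.
r_n/Ω = (1/2.0) × 0.6 × 90 × (0.707 × 0.5) = 9.544 kip/in → NOT adequate.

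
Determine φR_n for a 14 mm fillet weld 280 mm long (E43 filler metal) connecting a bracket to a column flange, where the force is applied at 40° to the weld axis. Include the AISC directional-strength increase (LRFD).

φR_n ≈ 674 kN

E43XX → F_EXX = 430 MPa.
t_e = 0.707 × 14 = 9.898 mm; A_we = 9.898 × 280 = 2771 mm².
Directional factor: 1.0 + 0.5 sin^1.5(40°) = 1.258.
F_nw = 0.6 × 430 × 1.258 = 324.5 MPa.
φR_n = 0.75 × 324.5 × 2771 × 10⁻³ = 674.5 kN.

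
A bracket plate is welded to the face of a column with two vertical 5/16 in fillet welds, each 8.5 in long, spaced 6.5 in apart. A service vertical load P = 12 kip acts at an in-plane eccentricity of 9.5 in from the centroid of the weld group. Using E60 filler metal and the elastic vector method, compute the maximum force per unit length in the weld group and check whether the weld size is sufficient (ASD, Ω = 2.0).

f_max ≈ 2.65 kip/in; adequate

E60XX → F_EXX = 60 ksi.
Total weld length L_w = 17 in. Treat welds as unit-width lines.
Polar moment about centroid: J = 2[d³/12 + d(b/2)²] = 2[8.5³/12 + 8.5×3.25²] = 281.9 in³.
Direct shear f_v = P/L_w = 12 / 17 = 0.7059 kip/in (vertical).
Torsion M = P·e = 12 × 9.5 = 114 kip·in.
Critical point at (x, y) = (3.25, 4.25) from centroid. f_tx = M·y/J = 1.719 kip/in; f_ty = M·x/J = 1.314 kip/in.
Resultant f_max = √[f_tx² + (f_v + f_ty)²] = √[1.719² + (0.7059 + 1.314)²] = 2.652 kip/in.
Capacity per unit length: r_n/Ω = (1/2.0) × 0.6 × 60 × (0.707 × 0.3125) = 3.977 kip/in.
2.652 ≤ 3.977 → adequate.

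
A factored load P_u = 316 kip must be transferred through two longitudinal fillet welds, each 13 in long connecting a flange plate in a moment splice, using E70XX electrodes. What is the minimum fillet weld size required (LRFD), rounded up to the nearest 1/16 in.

E70XX → F_EXX = 70 ksi.
Total weld length L = 26 in.
Required throat t_e = P_u / (φ × 0.6 F_EXX × L) = 316 / (0.75 × 0.6 × 70 × 26) = 0.3858 in.
Required leg w = t_e / 0.707 = 0.5457 in → use 9/16 in.

w = 9/16 in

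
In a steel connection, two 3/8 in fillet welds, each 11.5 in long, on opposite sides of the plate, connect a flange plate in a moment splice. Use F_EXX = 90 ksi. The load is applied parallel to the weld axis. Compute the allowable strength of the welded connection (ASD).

R_n/Ω ≈ 165 kips

Effective throat t_e = 0.707 × 0.375 = 0.2651 in.
Total length L = 23 in; A_we = 0.2651 × 23 = 6.098 in².
F_nw = 0.6 F_EXX = 0.6 × 90 = 54 ksi.
R_n = 54 × 6.098 = 329.3 kips; R_n/Ω = 329.3/2.0 = 164.6 kips.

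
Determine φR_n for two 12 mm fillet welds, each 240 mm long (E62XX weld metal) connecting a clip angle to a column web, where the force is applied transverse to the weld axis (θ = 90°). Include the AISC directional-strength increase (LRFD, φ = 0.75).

E62XX → F_EXX = 620 MPa.
t_e = 0.707 × 12 = 8.484 mm; A_we = 8.484 × 480 = 4072 mm².
Directional factor: 1.0 + 0.5 sin^1.5(90°) = 1.5.
F_nw = 0.6 × 620 × 1.5 = 558 MPa.
φR_n = 0.75 × 558 × 4072 × 10⁻³ = 1704 kN.

φR_n ≈ 1700 kN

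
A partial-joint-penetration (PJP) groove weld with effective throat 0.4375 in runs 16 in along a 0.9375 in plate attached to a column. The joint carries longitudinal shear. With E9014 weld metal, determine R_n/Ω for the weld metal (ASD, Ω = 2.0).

R_n/Ω ≈ 189 kips

E90XX → F_EXX = 90 ksi.
Effective throat (given) t_e = 0.4375 in.
A_we = 0.4375 × 16 = 7 in².
F_nw = 0.6 F_EXX = 54 ksi.
R_n/Ω = (54 × 7) / 2.0 = 189 kips.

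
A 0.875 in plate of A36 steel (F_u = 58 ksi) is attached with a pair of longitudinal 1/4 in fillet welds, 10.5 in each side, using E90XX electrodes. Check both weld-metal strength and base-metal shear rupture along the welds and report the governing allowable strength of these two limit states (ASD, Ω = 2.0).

E90XX → F_EXX = 90 ksi.
t_e = 0.707 × 0.25 = 0.1767 in; L = 21 in.
Weld metal: R_n/Ω = (1/2.0) × 0.6 × 90 × 0.1767 × 21 = 100.2 kip.
Base metal (shear rupture): R_n/Ω = (1/2.0) × 0.6 × 58 × 0.875 × 21 = 319.7 kip.
Governing: weld metal.

R_n/Ω ≈ 100 kip (weld metal governs)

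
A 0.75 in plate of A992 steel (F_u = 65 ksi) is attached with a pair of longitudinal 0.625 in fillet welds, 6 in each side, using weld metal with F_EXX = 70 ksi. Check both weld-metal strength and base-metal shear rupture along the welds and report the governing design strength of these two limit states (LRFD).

t_e = 0.707 × 0.625 = 0.4419 in; L = 12 in.
Weld metal: φR_n = 0.75 × 0.6 × 70 × 0.4419 × 12 = 167 kip.
Base metal (shear rupture): φR_n = 0.75 × 0.6 × 65 × 0.75 × 12 = 263.2 kip.
Governing: weld metal.

φR_n ≈ 167 kip (weld metal governs)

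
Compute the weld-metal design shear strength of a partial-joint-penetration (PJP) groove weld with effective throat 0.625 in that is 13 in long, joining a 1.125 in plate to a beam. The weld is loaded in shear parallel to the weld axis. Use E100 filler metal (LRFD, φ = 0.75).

E100XX → F_EXX = 100 ksi.
Effective throat (given) t_e = 0.625 in.
A_we = 0.625 × 13 = 8.125 in².
F_nw = 0.6 F_EXX = 60 ksi.
φR_n = 0.75 × 60 × 8.125 = 365.6 kip.

φR_n ≈ 366 kip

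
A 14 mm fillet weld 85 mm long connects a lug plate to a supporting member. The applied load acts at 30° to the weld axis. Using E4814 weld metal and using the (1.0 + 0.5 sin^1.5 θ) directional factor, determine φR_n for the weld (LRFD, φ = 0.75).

E48XX → F_EXX = 480 MPa.
t_e = 0.707 × 14 = 9.898 mm; A_we = 9.898 × 85 = 841.3 mm².
Directional factor: 1.0 + 0.5 sin^1.5(30°) = 1.177.
F_nw = 0.6 × 480 × 1.177 = 338.9 MPa.
φR_n = 0.75 × 338.9 × 841.3 × 10⁻³ = 213.9 kN.

φR_n ≈ 214 kN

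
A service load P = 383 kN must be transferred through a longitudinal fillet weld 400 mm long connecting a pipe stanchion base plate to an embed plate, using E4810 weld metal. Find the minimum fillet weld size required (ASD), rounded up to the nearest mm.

E48XX → F_EXX = 480 MPa.
Total weld length L = 400 mm.
Required throat t_e = P × Ω / (0.6 F_EXX × L) = 383 × 2.0 / (0.6 × 480 × 400 × 10⁻³) = 6.649 mm.
Required leg w = t_e / 0.707 = 9.405 mm → use 10 mm.

w = 10 mm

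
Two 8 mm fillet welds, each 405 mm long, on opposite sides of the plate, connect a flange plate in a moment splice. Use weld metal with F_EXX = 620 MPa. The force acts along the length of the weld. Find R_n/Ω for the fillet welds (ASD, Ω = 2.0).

Effective throat t_e = 0.707 × 8 = 5.656 mm.
Total length L = 810 mm; A_we = 5.656 × 810 = 4581 mm².
F_nw = 0.6 F_EXX = 0.6 × 620 = 372 MPa.
R_n = 372 × 4581 × 10⁻³ = 1704 kN; R_n/Ω = 1704/2.0 = 852.1 kN.

R_n/Ω ≈ 852 kN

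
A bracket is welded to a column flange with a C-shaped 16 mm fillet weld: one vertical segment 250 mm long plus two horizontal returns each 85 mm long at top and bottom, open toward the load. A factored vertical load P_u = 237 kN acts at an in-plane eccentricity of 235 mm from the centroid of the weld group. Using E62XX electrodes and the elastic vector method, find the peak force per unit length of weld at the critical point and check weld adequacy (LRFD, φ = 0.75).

f_max ≈ 2190 N/mm; adequate

E62XX → F_EXX = 620 MPa.
Total weld length L_w = 420 mm. Treat welds as unit-width lines.
Centroid: x̄ = 2×85×42.5 / 420 = 17.2 mm from the vertical weld.
Polar moment about centroid: J = I_x + I_y = [250³/12 + 2×85×125²] + [250×17.2² + 2(85³/12 + 85×25.3²)] = 4243000 mm³.
Direct shear f_v = P/L_w = 237×10³ / 420 = 564.3 N/mm (vertical).
Torsion M = P·e = 237×10³ × 235 = 55695000 N·mm.
Critical point at (x, y) = (67.8, 125) from centroid. f_tx = M·y/J = 1641 N/mm; f_ty = M·x/J = 889.8 N/mm.
Resultant f_max = √[f_tx² + (f_v + f_ty)²] = √[1641² + (564.3 + 889.8)²] = 2192 N/mm.
Capacity per unit length: φr_n = 0.75 × 0.6 × 620 × (0.707 × 16) = 3156 N/mm.
2192 ≤ 3156 → adequate.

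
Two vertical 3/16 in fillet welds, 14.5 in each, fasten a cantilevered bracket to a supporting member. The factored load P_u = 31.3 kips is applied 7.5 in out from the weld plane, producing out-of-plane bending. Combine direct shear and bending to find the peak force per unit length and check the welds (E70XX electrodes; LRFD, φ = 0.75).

f_max ≈ 3.52 kip/in; adequate

E70XX → F_EXX = 70 ksi.
L_w = 2 × 14.5 = 29 in; section modulus (unit throat) S = 2 × L²/6 = 70.08 in².
Direct shear f_v = P/L_w = 31.3/29 = 1.079 kip/in.
Moment M = P × e = 31.3 × 7.5 = 234.75 kip·in; bending f_b = M/S = 3.35 kip/in.
f_max = √(f_v² + f_b²) = √(1.079² + 3.35²) = 3.519 kip/in.
φr_n = 0.75 × 0.6 × 70 × (0.707 × 0.1875) = 4.176 kip/in → adequate.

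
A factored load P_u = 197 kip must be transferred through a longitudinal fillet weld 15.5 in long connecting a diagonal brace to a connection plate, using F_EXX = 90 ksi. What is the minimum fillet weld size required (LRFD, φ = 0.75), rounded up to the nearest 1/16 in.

w = 1/2 in

Total weld length L = 15.5 in.
Required throat t_e = P_u / (φ × 0.6 F_EXX × L) = 197 / (0.75 × 0.6 × 90 × 15.5) = 0.3138 in.
Required leg w = t_e / 0.707 = 0.4439 in → use 1/2 in.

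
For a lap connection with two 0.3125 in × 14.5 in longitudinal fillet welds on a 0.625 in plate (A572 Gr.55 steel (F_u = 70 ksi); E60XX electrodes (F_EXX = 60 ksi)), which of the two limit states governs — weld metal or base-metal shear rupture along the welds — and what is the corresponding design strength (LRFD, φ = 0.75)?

φR_n ≈ 173 kip (weld metal governs)

t_e = 0.707 × 0.3125 = 0.2209 in; L = 29 in.
Weld metal: φR_n = 0.75 × 0.6 × 60 × 0.2209 × 29 = 173 kip.
Base metal (shear rupture): φR_n = 0.75 × 0.6 × 70 × 0.625 × 29 = 570.9 kip.
Governing: weld metal.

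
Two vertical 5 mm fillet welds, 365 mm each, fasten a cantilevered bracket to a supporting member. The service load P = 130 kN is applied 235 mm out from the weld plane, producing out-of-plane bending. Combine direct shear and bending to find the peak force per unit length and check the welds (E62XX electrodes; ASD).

f_max ≈ 711 N/mm; NOT adequate

E62XX → F_EXX = 620 MPa.
L_w = 2 × 365 = 730 mm; section modulus (unit throat) S = 2 × L²/6 = 44410 mm².
Direct shear f_v = P/L_w = 130×10³/730 = 178.1 N/mm.
Moment M = P × e = 130×10³ × 235 = 30550000 N·mm; bending f_b = M/S = 687.9 N/mm.
f_max = √(f_v² + f_b²) = √(178.1² + 687.9²) = 710.6 N/mm.
r_n/Ω = (1/2.0) × 0.6 × 620 × (0.707 × 5) = 657.5 N/mm → NOT adequate.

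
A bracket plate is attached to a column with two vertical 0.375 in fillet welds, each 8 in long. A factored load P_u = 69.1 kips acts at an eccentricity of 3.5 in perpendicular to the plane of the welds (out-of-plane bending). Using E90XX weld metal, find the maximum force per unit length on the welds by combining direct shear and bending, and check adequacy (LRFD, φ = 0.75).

E90XX → F_EXX = 90 ksi.
L_w = 2 × 8 = 16 in; section modulus (unit throat) S = 2 × L²/6 = 21.33 in².
Direct shear f_v = P/L_w = 69.1/16 = 4.319 kip/in.
Moment M = P × e = 69.1 × 3.5 = 241.85 kip·in; bending f_b = M/S = 11.34 kip/in.
f_max = √(f_v² + f_b²) = √(4.319² + 11.34²) = 12.13 kip/in.
φr_n = 0.75 × 0.6 × 90 × (0.707 × 0.375) = 10.74 kip/in → NOT adequate.

f_max ≈ 12.1 kip/in; NOT adequate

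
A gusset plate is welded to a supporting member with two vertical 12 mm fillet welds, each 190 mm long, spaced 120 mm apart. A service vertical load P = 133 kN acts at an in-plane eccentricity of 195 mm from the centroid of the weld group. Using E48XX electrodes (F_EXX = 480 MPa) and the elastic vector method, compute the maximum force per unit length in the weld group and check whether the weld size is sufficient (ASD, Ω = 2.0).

f_max ≈ 1380 N/mm; NOT adequate

Total weld length L_w = 380 mm. Treat welds as unit-width lines.
Polar moment about centroid: J = 2[d³/12 + d(b/2)²] = 2[190³/12 + 190×60²] = 2511000 mm³.
Direct shear f_v = P/L_w = 133×10³ / 380 = 350 N/mm (vertical).
Torsion M = P·e = 133×10³ × 195 = 25935000 N·mm.
Critical point at (x, y) = (60, 95) from centroid. f_tx = M·y/J = 981.1 N/mm; f_ty = M·x/J = 619.7 N/mm.
Resultant f_max = √[f_tx² + (f_v + f_ty)²] = √[981.1² + (350 + 619.7)²] = 1379 N/mm.
Capacity per unit length: r_n/Ω = (1/2.0) × 0.6 × 480 × (0.707 × 12) = 1222 N/mm.
1379 > 1222 → NOT adequate.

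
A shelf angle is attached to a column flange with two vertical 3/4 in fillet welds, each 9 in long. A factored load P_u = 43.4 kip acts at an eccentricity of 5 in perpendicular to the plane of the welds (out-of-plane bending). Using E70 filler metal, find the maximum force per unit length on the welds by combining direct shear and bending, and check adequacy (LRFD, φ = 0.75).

f_max ≈ 8.39 kip/in; adequate

E70XX → F_EXX = 70 ksi.
L_w = 2 × 9 = 18 in; section modulus (unit throat) S = 2 × L²/6 = 27 in².
Direct shear f_v = P/L_w = 43.4/18 = 2.411 kip/in.
Moment M = P × e = 43.4 × 5 = 217 kip·in; bending f_b = M/S = 8.037 kip/in.
f_max = √(f_v² + f_b²) = √(2.411² + 8.037²) = 8.391 kip/in.
φr_n = 0.75 × 0.6 × 70 × (0.707 × 0.75) = 16.7 kip/in → adequate.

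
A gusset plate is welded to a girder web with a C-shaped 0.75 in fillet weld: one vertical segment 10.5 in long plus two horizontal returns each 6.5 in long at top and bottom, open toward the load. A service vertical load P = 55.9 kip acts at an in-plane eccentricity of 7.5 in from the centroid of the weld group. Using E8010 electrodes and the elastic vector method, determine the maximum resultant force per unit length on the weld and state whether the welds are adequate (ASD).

f_max ≈ 7.07 kip/in; adequate

E80XX → F_EXX = 80 ksi.
Total weld length L_w = 23.5 in. Treat welds as unit-width lines.
Centroid: x̄ = 2×6.5×3.25 / 23.5 = 1.798 in from the vertical weld.
Polar moment about centroid: J = I_x + I_y = [10.5³/12 + 2×6.5×5.25²] + [10.5×1.798² + 2(6.5³/12 + 6.5×1.452²)] = 561.9 in³.
Direct shear f_v = P/L_w = 55.9 / 23.5 = 2.379 kip/in (vertical).
Torsion M = P·e = 55.9 × 7.5 = 419.25 kip·in.
Critical point at (x, y) = (4.702, 5.25) from centroid. f_tx = M·y/J = 3.917 kip/in; f_ty = M·x/J = 3.508 kip/in.
Resultant f_max = √[f_tx² + (f_v + f_ty)²] = √[3.917² + (2.379 + 3.508)²] = 7.071 kip/in.
Capacity per unit length: r_n/Ω = (1/2.0) × 0.6 × 80 × (0.707 × 0.75) = 12.73 kip/in.
7.071 ≤ 12.73 → adequate.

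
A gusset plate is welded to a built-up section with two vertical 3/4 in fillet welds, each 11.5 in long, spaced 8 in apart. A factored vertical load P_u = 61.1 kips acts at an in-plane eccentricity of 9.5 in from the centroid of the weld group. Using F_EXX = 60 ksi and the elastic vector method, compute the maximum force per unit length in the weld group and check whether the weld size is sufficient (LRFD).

Total weld length L_w = 23 in. Treat welds as unit-width lines.
Polar moment about centroid: J = 2[d³/12 + d(b/2)²] = 2[11.5³/12 + 11.5×4²] = 621.5 in³.
Direct shear f_v = P/L_w = 61.1 / 23 = 2.657 kip/in (vertical).
Torsion M = P·e = 61.1 × 9.5 = 580.45 kip·in.
Critical point at (x, y) = (4, 5.75) from centroid. f_tx = M·y/J = 5.37 kip/in; f_ty = M·x/J = 3.736 kip/in.
Resultant f_max = √[f_tx² + (f_v + f_ty)²] = √[5.37² + (2.657 + 3.736)²] = 8.349 kip/in.
Capacity per unit length: φr_n = 0.75 × 0.6 × 60 × (0.707 × 0.75) = 14.32 kip/in.
8.349 ≤ 14.32 → adequate.

f_max ≈ 8.35 kip/in; adequate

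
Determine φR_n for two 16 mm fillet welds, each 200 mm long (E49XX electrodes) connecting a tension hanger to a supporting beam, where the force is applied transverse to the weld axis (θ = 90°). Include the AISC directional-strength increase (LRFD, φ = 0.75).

φR_n ≈ 1500 kN

E49XX → F_EXX = 490 MPa.
t_e = 0.707 × 16 = 11.31 mm; A_we = 11.31 × 400 = 4525 mm².
Directional factor: 1.0 + 0.5 sin^1.5(90°) = 1.5.
F_nw = 0.6 × 490 × 1.5 = 441 MPa.
φR_n = 0.75 × 441 × 4525 × 10⁻³ = 1497 kN.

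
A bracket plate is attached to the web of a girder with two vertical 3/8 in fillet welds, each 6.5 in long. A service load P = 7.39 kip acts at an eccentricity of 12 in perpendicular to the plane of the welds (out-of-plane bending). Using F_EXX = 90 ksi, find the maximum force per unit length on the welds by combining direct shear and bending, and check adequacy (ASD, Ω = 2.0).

f_max ≈ 6.32 kip/in; adequate

L_w = 2 × 6.5 = 13 in; section modulus (unit throat) S = 2 × L²/6 = 14.08 in².
Direct shear f_v = P/L_w = 7.39/13 = 0.5685 kip/in.
Moment M = P × e = 7.39 × 12 = 88.68 kip·in; bending f_b = M/S = 6.297 kip/in.
f_max = √(f_v² + f_b²) = √(0.5685² + 6.297²) = 6.322 kip/in.
r_n/Ω = (1/2.0) × 0.6 × 90 × (0.707 × 0.375) = 7.158 kip/in → adequate.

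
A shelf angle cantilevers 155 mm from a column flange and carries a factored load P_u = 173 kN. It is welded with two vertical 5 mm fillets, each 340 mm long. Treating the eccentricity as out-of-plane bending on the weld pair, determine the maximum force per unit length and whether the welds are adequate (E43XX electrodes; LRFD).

f_max ≈ 741 N/mm; NOT adequate

E43XX → F_EXX = 430 MPa.
L_w = 2 × 340 = 680 mm; section modulus (unit throat) S = 2 × L²/6 = 38530 mm².
Direct shear f_v = P/L_w = 173×10³/680 = 254.4 N/mm.
Moment M = P × e = 173×10³ × 155 = 26815000 N·mm; bending f_b = M/S = 695.9 N/mm.
f_max = √(f_v² + f_b²) = √(254.4² + 695.9²) = 740.9 N/mm.
φr_n = 0.75 × 0.6 × 430 × (0.707 × 5) = 684 N/mm → NOT adequate.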